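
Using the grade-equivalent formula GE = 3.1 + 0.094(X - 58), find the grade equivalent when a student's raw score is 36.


raw - median = 36 - 58 = -22
slope * diff = 0.094 * -22 = -2.068
GE = 3.1 + -2.068
GE = 1.032

1.032


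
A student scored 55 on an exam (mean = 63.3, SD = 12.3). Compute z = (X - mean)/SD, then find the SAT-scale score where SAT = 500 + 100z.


z = (X - mean) / SD = (55 - 63.3) / 12.3
z = -8.3 / 12.3
z = -0.6748
SAT-scale = SAT = 500 + 100z
Carry z at full precision (z = -8.3 / 12.3) into the conversion:
SAT-scale = 500 + 100 * (-8.3 / 12.3) = 500 + -830 / 12.3
SAT-scale = 500 + -67.4797
SAT-scale = 432.5203

432.5203


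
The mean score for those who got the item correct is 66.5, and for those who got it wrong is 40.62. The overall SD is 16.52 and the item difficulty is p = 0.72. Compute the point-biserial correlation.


q = 1 - p = 0.28
rpb = ((M1 - M0) / SD) * sqrt(p * q)
rpb = ((66.5 - 40.62) / 16.52) * sqrt(0.72 * 0.28)
rpb = 0.7034

0.7034


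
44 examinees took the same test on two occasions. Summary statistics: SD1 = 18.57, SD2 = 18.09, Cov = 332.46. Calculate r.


r = cov(X,Y) / (SD_X * SD_Y)
r = 332.46 / (18.57 * 18.09)
r = 332.46 / 335.9313
r = 0.9897

0.9897


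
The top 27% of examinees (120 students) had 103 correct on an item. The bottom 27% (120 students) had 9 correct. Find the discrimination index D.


p_upper = 103/120 = 0.8583
p_lower = 9/120 = 0.075
D = 0.8583 - 0.075 = 0.7833

0.7833


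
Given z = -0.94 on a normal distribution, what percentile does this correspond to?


CDF(z) = 0.5 * (1 + erf(z/sqrt(2)))
erf(-0.6647) = -0.6528
CDF = 0.1736
Percentile rank = 0.1736 * 100 = 17.36

17.36


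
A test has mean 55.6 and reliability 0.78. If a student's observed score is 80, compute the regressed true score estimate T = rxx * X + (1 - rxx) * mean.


T_est = rxx * X + (1 - rxx) * mean
T_est = 0.78 * 80 + 0.22 * 55.6
T_est = 62.4 + 12.232
T_est = 74.632

74.632


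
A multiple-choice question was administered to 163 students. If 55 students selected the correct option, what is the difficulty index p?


Item difficulty p = number correct / total examinees
p = 55 / 163
p = 0.3374

0.3374


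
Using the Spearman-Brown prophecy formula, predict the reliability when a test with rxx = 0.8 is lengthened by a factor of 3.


r_new = (n * rxx) / (1 + (n-1) * rxx)
r_new = (3 * 0.8) / (1 + 2 * 0.8)
r_new = 2.4 / 2.6
r_new = 0.9231

0.9231


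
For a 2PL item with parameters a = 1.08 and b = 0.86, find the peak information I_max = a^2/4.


For 2PL, max info at theta = b = 0.86
I_max = a^2 / 4 = 1.08^2 / 4
= 1.1664 / 4
I_max = 0.2916

0.2916


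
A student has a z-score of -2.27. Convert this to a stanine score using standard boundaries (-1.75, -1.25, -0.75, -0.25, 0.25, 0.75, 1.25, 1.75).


Stanine boundaries: [-1.75, -1.25, -0.75, -0.25, 0.25, 0.75, 1.25, 1.75]
z = -2.27
Check each boundary:
  z < -1.75
  z < -1.25
  z < -0.75
  z < -0.25
  z < 0.25
  z < 0.75
  z < 1.25
  z < 1.75
Highest qualifying boundary gives stanine = 1

1


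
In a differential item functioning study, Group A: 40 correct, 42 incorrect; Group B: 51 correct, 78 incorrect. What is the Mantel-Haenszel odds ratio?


Odds_A = 40/42 = 0.9524
Odds_B = 51/78 = 0.6538
OR = Odds_A / Odds_B = 0.9524 / 0.6538
Exactly, OR = (40 * 78) / (42 * 51) = 3120 / 2142
OR = 1.4566

1.4566


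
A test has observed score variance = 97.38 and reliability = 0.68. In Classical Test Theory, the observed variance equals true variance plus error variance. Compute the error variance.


var_true = rxx * var_obs = 0.68 * 97.38 = 66.2184
var_error = var_obs - var_true
var_error = 97.38 - 66.2184
var_error = 31.1616

31.1616


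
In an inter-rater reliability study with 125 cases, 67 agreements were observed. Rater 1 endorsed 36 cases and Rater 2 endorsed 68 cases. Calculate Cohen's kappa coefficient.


P_o = 67/125 = 0.536
P_e = (36*68 + 89*57) / 15625 = 0.481344
kappa = (P_o - P_e) / (1 - P_e)
kappa = (0.536 - 0.481344) / (1 - 0.481344)
kappa = 0.1054

0.1054


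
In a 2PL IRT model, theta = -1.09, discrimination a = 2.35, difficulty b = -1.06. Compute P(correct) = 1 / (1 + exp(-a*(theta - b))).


a*(theta - b) = 2.35 * (-1.09 - -1.06) = -0.0705
exp(--0.0705) = 1.073
P = 1 / (1 + 1.073)
P = 0.4824

0.4824


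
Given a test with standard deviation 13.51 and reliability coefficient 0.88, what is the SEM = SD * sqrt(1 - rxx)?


SEM = SD * sqrt(1 - rxx)
SEM = 13.51 * sqrt(1 - 0.88)
SEM = 13.51 * sqrt(0.12) = 13.51 * 0.34641
SEM = 4.68

4.68


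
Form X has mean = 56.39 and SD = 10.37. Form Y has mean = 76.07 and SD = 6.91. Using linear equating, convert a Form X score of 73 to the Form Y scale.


slope = SD_Y / SD_X = 6.91 / 10.37 ~ 0.6663
intercept = mean_Y - slope * mean_X = 76.07 - (6.91 / 10.37) * 56.39 ~ 38.4948
Y = slope * X + intercept. To avoid rounding drift from the rounded slope/intercept, evaluate the equivalent form Y = mean_Y + SD_Y * (X - mean_X) / SD_X at full precision:
Y = 76.07 + 6.91 * (73 - 56.39) / 10.37
Y = 76.07 + 6.91 * 16.61 / 10.37
Y = 76.07 + 114.7751 / 10.37
Y = 76.07 + 11.068
Y = 87.138

87.138


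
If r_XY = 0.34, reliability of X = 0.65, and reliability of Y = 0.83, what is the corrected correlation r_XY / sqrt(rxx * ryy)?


r_corrected = rxy / sqrt(rxx * ryy)
= 0.34 / sqrt(0.65 * 0.83)
= 0.34 / sqrt(0.5395)
= 0.34 / 0.734507
r_corrected = 0.4629

0.4629


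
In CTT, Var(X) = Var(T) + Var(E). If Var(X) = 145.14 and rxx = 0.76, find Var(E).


var_true = rxx * var_obs = 0.76 * 145.14 = 110.3064
var_error = var_obs - var_true
var_error = 145.14 - 110.3064
var_error = 34.8336

34.8336


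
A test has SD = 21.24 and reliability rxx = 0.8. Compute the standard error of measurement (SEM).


SEM = SD * sqrt(1 - rxx)
SEM = 21.24 * sqrt(1 - 0.8)
SEM = 21.24 * sqrt(0.2) = 21.24 * 0.447214
SEM = 9.4988

9.4988


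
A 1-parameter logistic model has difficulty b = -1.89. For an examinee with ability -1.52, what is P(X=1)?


theta - b = -1.52 - -1.89 = 0.37
exp(-(theta - b)) = exp(-0.37) = 0.6907
P = 1 / (1 + 0.6907)
P = 0.5915

0.5915


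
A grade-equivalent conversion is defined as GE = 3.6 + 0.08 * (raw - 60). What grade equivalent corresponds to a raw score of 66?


raw - median = 66 - 60 = 6
slope * diff = 0.08 * 6 = 0.48
GE = 3.6 + 0.48
GE = 4.08

4.08


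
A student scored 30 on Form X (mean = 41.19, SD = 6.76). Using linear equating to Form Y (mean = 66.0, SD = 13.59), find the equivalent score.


slope = SD_Y / SD_X = 13.59 / 6.76 ~ 2.0104
intercept = mean_Y - slope * mean_X = 66.0 - (13.59 / 6.76) * 41.19 ~ -16.8065
Y = slope * X + intercept. To avoid rounding drift from the rounded slope/intercept, evaluate the equivalent form Y = mean_Y + SD_Y * (X - mean_X) / SD_X at full precision:
Y = 66.0 + 13.59 * (30 - 41.19) / 6.76
Y = 66.0 - 13.59 * 11.19 / 6.76
Y = 66.0 - 152.0721 / 6.76
Y = 66.0 - 22.4959
Y = 43.5041

43.5041


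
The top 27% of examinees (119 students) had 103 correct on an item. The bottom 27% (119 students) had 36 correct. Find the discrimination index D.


p_upper = 103/119 = 0.8655
p_lower = 36/119 = 0.3025
D = 0.8655 - 0.3025 = 0.563

0.563


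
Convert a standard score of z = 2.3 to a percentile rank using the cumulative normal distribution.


CDF(z) = 0.5 * (1 + erf(z/sqrt(2)))
erf(1.6263) = 0.9786
CDF = 0.9893
Percentile rank = 0.9893 * 100 = 98.93

98.93


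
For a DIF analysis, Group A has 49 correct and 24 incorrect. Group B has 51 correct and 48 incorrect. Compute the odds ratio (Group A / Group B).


Odds_A = 49/24 = 2.0417
Odds_B = 51/48 = 1.0625
OR = Odds_A / Odds_B = 2.0417 / 1.0625
Exactly, OR = (49 * 48) / (24 * 51) = 2352 / 1224
OR = 1.9216

1.9216


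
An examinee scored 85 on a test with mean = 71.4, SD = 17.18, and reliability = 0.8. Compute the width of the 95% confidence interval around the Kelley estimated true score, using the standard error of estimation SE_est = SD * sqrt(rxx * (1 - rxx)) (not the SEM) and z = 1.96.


True score estimate = 0.8*85 + 0.2*71.4 = 82.28
SE_est = SD * sqrt(rxx * (1 - rxx)) = 17.18 * sqrt(0.8 * 0.2) = 17.18 * sqrt(0.16) = 6.872
CI = T_est +/- z * SE_est, so width = 2 * z * SE_est = 2 * 1.96 * 6.872
Width = 26.9382

26.9382


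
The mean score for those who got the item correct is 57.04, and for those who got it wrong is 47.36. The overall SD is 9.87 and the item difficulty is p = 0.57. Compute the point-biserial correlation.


q = 1 - p = 0.43
rpb = ((M1 - M0) / SD) * sqrt(p * q)
rpb = ((57.04 - 47.36) / 9.87) * sqrt(0.57 * 0.43)
rpb = 0.4855

0.4855


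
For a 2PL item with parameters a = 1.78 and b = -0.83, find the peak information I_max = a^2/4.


For 2PL, max info at theta = b = -0.83
I_max = a^2 / 4 = 1.78^2 / 4
= 3.1684 / 4
I_max = 0.7921

0.7921


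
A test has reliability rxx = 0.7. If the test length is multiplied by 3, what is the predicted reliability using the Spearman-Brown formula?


r_new = (n * rxx) / (1 + (n-1) * rxx)
r_new = (3 * 0.7) / (1 + 2 * 0.7)
r_new = 2.1 / 2.4
r_new = 0.875

0.875


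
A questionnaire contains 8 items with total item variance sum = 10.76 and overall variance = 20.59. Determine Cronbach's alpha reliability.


alpha = (k/(k-1)) * (1 - sum(si^2)/s_total^2)
= (8/7) * (1 - 10.76/20.59)
alpha = 0.5456

0.5456


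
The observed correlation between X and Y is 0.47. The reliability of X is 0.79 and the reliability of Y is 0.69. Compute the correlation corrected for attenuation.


r_corrected = rxy / sqrt(rxx * ryy)
= 0.47 / sqrt(0.79 * 0.69)
= 0.47 / sqrt(0.5451)
= 0.47 / 0.738309
r_corrected = 0.6366

0.6366


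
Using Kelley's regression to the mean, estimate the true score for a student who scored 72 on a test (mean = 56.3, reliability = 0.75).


T_est = rxx * X + (1 - rxx) * mean
T_est = 0.75 * 72 + 0.25 * 56.3
T_est = 54.0 + 14.075
T_est = 68.075

68.075


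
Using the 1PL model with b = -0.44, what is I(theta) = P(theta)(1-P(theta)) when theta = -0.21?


P = 1/(1+exp(-(-0.21--0.44))) = 0.5572
I = P*(1-P) = 0.5572 * 0.4428
I = 0.2467

0.2467


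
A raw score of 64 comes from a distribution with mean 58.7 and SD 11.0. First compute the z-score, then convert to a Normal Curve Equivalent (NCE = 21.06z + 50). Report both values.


z = (X - mean) / SD = (64 - 58.7) / 11.0
z = 5.3 / 11.0
z = 0.4818
NCE = NCE = 21.06z + 50
Carry z at full precision (z = 5.3 / 11.0) into the conversion:
NCE = 21.06 * (5.3 / 11.0) + 50 = 111.618 / 11.0 + 50
NCE = 10.1471 + 50
NCE = 60.1471

60.1471


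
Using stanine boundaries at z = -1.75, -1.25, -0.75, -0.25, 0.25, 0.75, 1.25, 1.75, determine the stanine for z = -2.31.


Stanine boundaries: [-1.75, -1.25, -0.75, -0.25, 0.25, 0.75, 1.25, 1.75]
z = -2.31
Check each boundary:
  z < -1.75
  z < -1.25
  z < -0.75
  z < -0.25
  z < 0.25
  z < 0.75
  z < 1.25
  z < 1.75
Highest qualifying boundary gives stanine = 1

1


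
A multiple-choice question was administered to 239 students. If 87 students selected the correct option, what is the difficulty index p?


Item difficulty p = number correct / total examinees
p = 87 / 239
p = 0.364

0.364


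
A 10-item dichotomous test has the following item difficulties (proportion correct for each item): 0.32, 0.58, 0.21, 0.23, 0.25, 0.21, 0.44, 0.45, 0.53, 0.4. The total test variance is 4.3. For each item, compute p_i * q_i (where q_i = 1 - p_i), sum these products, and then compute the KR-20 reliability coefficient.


For each item, compute p_i * q_i:
  Item 1: 0.32 * 0.68 = 0.2176
  Item 2: 0.58 * 0.42 = 0.2436
  Item 3: 0.21 * 0.79 = 0.1659
  Item 4: 0.23 * 0.77 = 0.1771
  Item 5: 0.25 * 0.75 = 0.1875
  Item 6: 0.21 * 0.79 = 0.1659
  Item 7: 0.44 * 0.56 = 0.2464
  Item 8: 0.45 * 0.55 = 0.2475
  Item 9: 0.53 * 0.47 = 0.2491
  Item 10: 0.4 * 0.6 = 0.24
Sum(p_i * q_i) = 0.2176 + 0.2436 + 0.1659 + 0.1771 + 0.1875 + 0.1659 + 0.2464 + 0.2475 + 0.2491 + 0.24 = 2.1406
KR-20 = (k/(k-1)) * (1 - Sum(p_i*q_i) / Var_total)
= (10/9) * (1 - 2.1406/4.3)
= 1.1111 * 0.5022
KR-20 = 0.558

0.558


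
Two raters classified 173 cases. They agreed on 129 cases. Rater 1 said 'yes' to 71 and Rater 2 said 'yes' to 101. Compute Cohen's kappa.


P_o = 129/173 = 0.745665
P_e = (71*101 + 102*72) / 29929 = 0.484981
kappa = (P_o - P_e) / (1 - P_e)
kappa = (0.745665 - 0.484981) / (1 - 0.484981)
kappa = 0.5062

0.5062


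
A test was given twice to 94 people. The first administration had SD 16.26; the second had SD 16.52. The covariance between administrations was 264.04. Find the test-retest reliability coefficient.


r = cov(X,Y) / (SD_X * SD_Y)
r = 264.04 / (16.26 * 16.52)
r = 264.04 / 268.6152
r = 0.983

0.983


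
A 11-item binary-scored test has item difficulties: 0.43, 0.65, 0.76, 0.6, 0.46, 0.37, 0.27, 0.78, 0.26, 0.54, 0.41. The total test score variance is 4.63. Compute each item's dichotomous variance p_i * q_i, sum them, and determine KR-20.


For each item, compute p_i * q_i:
  Item 1: 0.43 * 0.57 = 0.2451
  Item 2: 0.65 * 0.35 = 0.2275
  Item 3: 0.76 * 0.24 = 0.1824
  Item 4: 0.6 * 0.4 = 0.24
  Item 5: 0.46 * 0.54 = 0.2484
  Item 6: 0.37 * 0.63 = 0.2331
  Item 7: 0.27 * 0.73 = 0.1971
  Item 8: 0.78 * 0.22 = 0.1716
  Item 9: 0.26 * 0.74 = 0.1924
  Item 10: 0.54 * 0.46 = 0.2484
  Item 11: 0.41 * 0.59 = 0.2419
Sum(p_i * q_i) = 0.2451 + 0.2275 + 0.1824 + 0.24 + 0.2484 + 0.2331 + 0.1971 + 0.1716 + 0.1924 + 0.2484 + 0.2419 = 2.4279
KR-20 = (k/(k-1)) * (1 - Sum(p_i*q_i) / Var_total)
= (11/10) * (1 - 2.4279/4.63)
= 1.1 * 0.4756
KR-20 = 0.5232

0.5232


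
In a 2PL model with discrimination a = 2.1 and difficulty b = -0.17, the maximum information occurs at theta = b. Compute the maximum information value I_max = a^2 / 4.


For 2PL, max info at theta = b = -0.17
I_max = a^2 / 4 = 2.1^2 / 4
= 4.41 / 4
I_max = 1.1025

1.1025


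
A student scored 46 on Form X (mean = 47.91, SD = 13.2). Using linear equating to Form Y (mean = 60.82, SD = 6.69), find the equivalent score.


slope = SD_Y / SD_X = 6.69 / 13.2 ~ 0.5068
intercept = mean_Y - slope * mean_X = 60.82 - (6.69 / 13.2) * 47.91 ~ 36.5383
Y = slope * X + intercept. To avoid rounding drift from the rounded slope/intercept, evaluate the equivalent form Y = mean_Y + SD_Y * (X - mean_X) / SD_X at full precision:
Y = 60.82 + 6.69 * (46 - 47.91) / 13.2
Y = 60.82 - 6.69 * 1.91 / 13.2
Y = 60.82 - 12.7779 / 13.2
Y = 60.82 - 0.968
Y = 59.852

59.852


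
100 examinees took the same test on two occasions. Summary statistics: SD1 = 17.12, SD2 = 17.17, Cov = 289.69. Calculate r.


r = cov(X,Y) / (SD_X * SD_Y)
r = 289.69 / (17.12 * 17.17)
r = 289.69 / 293.9504
r = 0.9855

0.9855


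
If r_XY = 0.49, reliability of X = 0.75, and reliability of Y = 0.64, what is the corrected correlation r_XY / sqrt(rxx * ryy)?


r_corrected = rxy / sqrt(rxx * ryy)
= 0.49 / sqrt(0.75 * 0.64)
= 0.49 / sqrt(0.48)
= 0.49 / 0.69282
r_corrected = 0.7073

0.7073


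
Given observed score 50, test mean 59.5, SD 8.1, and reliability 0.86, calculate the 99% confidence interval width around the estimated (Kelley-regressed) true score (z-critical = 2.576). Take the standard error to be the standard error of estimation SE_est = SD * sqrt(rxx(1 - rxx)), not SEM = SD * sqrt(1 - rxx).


True score estimate = 0.86*50 + 0.14*59.5 = 51.33
SE_est = SD * sqrt(rxx * (1 - rxx)) = 8.1 * sqrt(0.86 * 0.14) = 8.1 * sqrt(0.1204) = 2.810595
CI = T_est +/- z * SE_est, so width = 2 * z * SE_est = 2 * 2.576 * 2.810595
Width = 14.4802

14.4802


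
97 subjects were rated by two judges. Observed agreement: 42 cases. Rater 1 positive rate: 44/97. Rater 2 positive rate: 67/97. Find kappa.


P_o = 42/97 = 0.43299
P_e = (44*67 + 53*30) / 9409 = 0.482304
kappa = (P_o - P_e) / (1 - P_e)
kappa = (0.43299 - 0.482304) / (1 - 0.482304)
kappa = -0.0953

-0.0953


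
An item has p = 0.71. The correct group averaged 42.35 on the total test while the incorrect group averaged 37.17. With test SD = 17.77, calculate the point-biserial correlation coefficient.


q = 1 - p = 0.29
rpb = ((M1 - M0) / SD) * sqrt(p * q)
rpb = ((42.35 - 37.17) / 17.77) * sqrt(0.71 * 0.29)
rpb = 0.1323

0.1323


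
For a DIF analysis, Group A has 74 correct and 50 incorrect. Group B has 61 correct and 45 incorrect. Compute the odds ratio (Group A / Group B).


Odds_A = 74/50 = 1.48
Odds_B = 61/45 = 1.3556
OR = Odds_A / Odds_B = 1.48 / 1.3556
Exactly, OR = (74 * 45) / (50 * 61) = 3330 / 3050
OR = 1.0918

1.0918


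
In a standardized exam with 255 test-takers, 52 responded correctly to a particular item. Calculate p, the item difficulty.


Item difficulty p = number correct / total examinees
p = 52 / 255
p = 0.2039

0.2039


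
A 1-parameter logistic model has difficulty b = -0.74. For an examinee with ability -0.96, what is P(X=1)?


theta - b = -0.96 - -0.74 = -0.22
exp(-(theta - b)) = exp(0.22) = 1.2461
P = 1 / (1 + 1.2461)
P = 0.4452

0.4452


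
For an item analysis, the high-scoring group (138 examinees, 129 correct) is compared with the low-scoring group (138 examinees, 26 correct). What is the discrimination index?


p_upper = 129/138 = 0.9348
p_lower = 26/138 = 0.1884
D = 0.9348 - 0.1884 = 0.7464

0.7464


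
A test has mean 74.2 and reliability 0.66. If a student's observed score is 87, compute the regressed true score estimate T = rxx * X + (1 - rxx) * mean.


T_est = rxx * X + (1 - rxx) * mean
T_est = 0.66 * 87 + 0.34 * 74.2
T_est = 57.42 + 25.228
T_est = 82.648

82.648


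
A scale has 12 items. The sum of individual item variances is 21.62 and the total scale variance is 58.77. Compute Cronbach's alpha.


alpha = (k/(k-1)) * (1 - sum(si^2)/s_total^2)
= (12/11) * (1 - 21.62/58.77)
alpha = 0.6896

0.6896


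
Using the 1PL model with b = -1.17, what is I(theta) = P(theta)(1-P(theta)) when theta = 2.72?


P = 1/(1+exp(-(2.72--1.17))) = 0.98
I = P*(1-P) = 0.98 * 0.02
I = 0.0196

0.0196


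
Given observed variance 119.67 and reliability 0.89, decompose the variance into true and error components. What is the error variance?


var_true = rxx * var_obs = 0.89 * 119.67 = 106.5063
var_error = var_obs - var_true
var_error = 119.67 - 106.5063
var_error = 13.1637

13.1637


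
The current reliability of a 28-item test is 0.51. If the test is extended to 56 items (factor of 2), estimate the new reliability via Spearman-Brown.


r_new = (n * rxx) / (1 + (n-1) * rxx)
r_new = (2 * 0.51) / (1 + 1 * 0.51)
r_new = 1.02 / 1.51
r_new = 0.6755

0.6755


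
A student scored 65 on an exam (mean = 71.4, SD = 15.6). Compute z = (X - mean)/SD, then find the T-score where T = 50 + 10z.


z = (X - mean) / SD = (65 - 71.4) / 15.6
z = -6.4 / 15.6
z = -0.4103
T-score = T = 50 + 10z
Carry z at full precision (z = -6.4 / 15.6) into the conversion:
T-score = 50 + 10 * (-6.4 / 15.6) = 50 + -64 / 15.6
T-score = 50 + -4.1026
T-score = 45.8974

45.8974


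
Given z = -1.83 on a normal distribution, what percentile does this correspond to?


CDF(z) = 0.5 * (1 + erf(z/sqrt(2)))
erf(-1.294) = -0.9328
CDF = 0.0336
Percentile rank = 0.0336 * 100 = 3.36

3.36


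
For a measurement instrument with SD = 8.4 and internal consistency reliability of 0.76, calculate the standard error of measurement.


SEM = SD * sqrt(1 - rxx)
SEM = 8.4 * sqrt(1 - 0.76)
SEM = 8.4 * sqrt(0.24) = 8.4 * 0.489898
SEM = 4.1151

4.1151


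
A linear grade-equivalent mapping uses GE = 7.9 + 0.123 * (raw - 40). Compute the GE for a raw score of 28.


raw - median = 28 - 40 = -12
slope * diff = 0.123 * -12 = -1.476
GE = 7.9 + -1.476
GE = 6.424

6.424


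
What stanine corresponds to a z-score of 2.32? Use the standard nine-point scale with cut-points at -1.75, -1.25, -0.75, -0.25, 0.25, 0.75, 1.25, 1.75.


Stanine boundaries: [-1.75, -1.25, -0.75, -0.25, 0.25, 0.75, 1.25, 1.75]
z = 2.32
Check each boundary:
  z >= -1.75 -> could be stanine 2
  z >= -1.25 -> could be stanine 3
  z >= -0.75 -> could be stanine 4
  z >= -0.25 -> could be stanine 5
  z >= 0.25 -> could be stanine 6
  z >= 0.75 -> could be stanine 7
  z >= 1.25 -> could be stanine 8
  z >= 1.75 -> could be stanine 9
Highest qualifying boundary gives stanine = 9

9


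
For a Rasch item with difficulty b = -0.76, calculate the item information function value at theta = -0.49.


P = 1/(1+exp(-(-0.49--0.76))) = 0.5671
I = P*(1-P) = 0.5671 * 0.4329
I = 0.2455

0.2455


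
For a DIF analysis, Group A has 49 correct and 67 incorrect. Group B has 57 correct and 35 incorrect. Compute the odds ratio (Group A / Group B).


Odds_A = 49/67 = 0.7313
Odds_B = 57/35 = 1.6286
OR = Odds_A / Odds_B = 0.7313 / 1.6286
Exactly, OR = (49 * 35) / (67 * 57) = 1715 / 3819
OR = 0.4491

0.4491


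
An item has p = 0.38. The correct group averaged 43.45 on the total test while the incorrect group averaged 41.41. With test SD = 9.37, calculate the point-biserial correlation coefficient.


q = 1 - p = 0.62
rpb = ((M1 - M0) / SD) * sqrt(p * q)
rpb = ((43.45 - 41.41) / 9.37) * sqrt(0.38 * 0.62)
rpb = 0.1057

0.1057


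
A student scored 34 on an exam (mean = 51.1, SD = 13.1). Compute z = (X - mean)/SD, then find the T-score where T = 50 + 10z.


z = (X - mean) / SD = (34 - 51.1) / 13.1
z = -17.1 / 13.1
z = -1.3053
T-score = T = 50 + 10z
Carry z at full precision (z = -17.1 / 13.1) into the conversion:
T-score = 50 + 10 * (-17.1 / 13.1) = 50 + -171 / 13.1
T-score = 50 + -13.0534
T-score = 36.9466

36.9466


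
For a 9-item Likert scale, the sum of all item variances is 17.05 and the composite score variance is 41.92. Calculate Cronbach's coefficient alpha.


alpha = (k/(k-1)) * (1 - sum(si^2)/s_total^2)
= (9/8) * (1 - 17.05/41.92)
alpha = 0.6674

0.6674


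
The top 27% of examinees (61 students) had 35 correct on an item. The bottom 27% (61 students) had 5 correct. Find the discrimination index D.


p_upper = 35/61 = 0.5738
p_lower = 5/61 = 0.082
D = 0.5738 - 0.082 = 0.4918

0.4918


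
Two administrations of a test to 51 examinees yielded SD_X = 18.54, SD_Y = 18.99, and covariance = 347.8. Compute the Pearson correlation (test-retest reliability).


r = cov(X,Y) / (SD_X * SD_Y)
r = 347.8 / (18.54 * 18.99)
r = 347.8 / 352.0746
r = 0.9879

0.9879


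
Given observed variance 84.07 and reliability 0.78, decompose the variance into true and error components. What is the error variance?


var_true = rxx * var_obs = 0.78 * 84.07 = 65.5746
var_error = var_obs - var_true
var_error = 84.07 - 65.5746
var_error = 18.4954

18.4954


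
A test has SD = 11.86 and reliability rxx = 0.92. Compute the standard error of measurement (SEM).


SEM = SD * sqrt(1 - rxx)
SEM = 11.86 * sqrt(1 - 0.92)
SEM = 11.86 * sqrt(0.08) = 11.86 * 0.282843
SEM = 3.3545

3.3545


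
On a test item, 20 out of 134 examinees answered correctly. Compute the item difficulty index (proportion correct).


Item difficulty p = number correct / total examinees
p = 20 / 134
p = 0.1493

0.1493


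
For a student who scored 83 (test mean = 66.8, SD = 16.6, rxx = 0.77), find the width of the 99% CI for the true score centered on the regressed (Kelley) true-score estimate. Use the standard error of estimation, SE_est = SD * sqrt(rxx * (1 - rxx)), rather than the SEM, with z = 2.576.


True score estimate = 0.77*83 + 0.23*66.8 = 79.274
SE_est = SD * sqrt(rxx * (1 - rxx)) = 16.6 * sqrt(0.77 * 0.23) = 16.6 * sqrt(0.1771) = 6.98582
CI = T_est +/- z * SE_est, so width = 2 * z * SE_est = 2 * 2.576 * 6.98582
Width = 35.9909

35.9909


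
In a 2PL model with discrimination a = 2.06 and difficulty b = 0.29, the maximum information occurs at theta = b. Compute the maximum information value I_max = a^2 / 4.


For 2PL, max info at theta = b = 0.29
I_max = a^2 / 4 = 2.06^2 / 4
= 4.2436 / 4
I_max = 1.0609

1.0609


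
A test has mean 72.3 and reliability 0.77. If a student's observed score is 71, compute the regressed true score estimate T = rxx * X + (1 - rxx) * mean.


T_est = rxx * X + (1 - rxx) * mean
T_est = 0.77 * 71 + 0.23 * 72.3
T_est = 54.67 + 16.629
T_est = 71.299

71.299


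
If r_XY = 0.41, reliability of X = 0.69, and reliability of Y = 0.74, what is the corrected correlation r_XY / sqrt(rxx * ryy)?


r_corrected = rxy / sqrt(rxx * ryy)
= 0.41 / sqrt(0.69 * 0.74)
= 0.41 / sqrt(0.5106)
= 0.41 / 0.714563
r_corrected = 0.5738

0.5738


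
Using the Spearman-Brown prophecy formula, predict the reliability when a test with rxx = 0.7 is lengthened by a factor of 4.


r_new = (n * rxx) / (1 + (n-1) * rxx)
r_new = (4 * 0.7) / (1 + 3 * 0.7)
r_new = 2.8 / 3.1
r_new = 0.9032

0.9032


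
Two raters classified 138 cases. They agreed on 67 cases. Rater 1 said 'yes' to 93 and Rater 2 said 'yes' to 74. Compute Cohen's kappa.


P_o = 67/138 = 0.485507
P_e = (93*74 + 45*64) / 19044 = 0.512602
kappa = (P_o - P_e) / (1 - P_e)
kappa = (0.485507 - 0.512602) / (1 - 0.512602)
kappa = -0.0556

-0.0556


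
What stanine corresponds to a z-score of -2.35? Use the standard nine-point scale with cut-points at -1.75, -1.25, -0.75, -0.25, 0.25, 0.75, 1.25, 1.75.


Stanine boundaries: [-1.75, -1.25, -0.75, -0.25, 0.25, 0.75, 1.25, 1.75]
z = -2.35
Check each boundary:
  z < -1.75
  z < -1.25
  z < -0.75
  z < -0.25
  z < 0.25
  z < 0.75
  z < 1.25
  z < 1.75
Highest qualifying boundary gives stanine = 1

1


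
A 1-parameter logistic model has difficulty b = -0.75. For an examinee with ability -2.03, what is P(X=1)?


theta - b = -2.03 - -0.75 = -1.28
exp(-(theta - b)) = exp(1.28) = 3.5966
P = 1 / (1 + 3.5966)
P = 0.2176

0.2176


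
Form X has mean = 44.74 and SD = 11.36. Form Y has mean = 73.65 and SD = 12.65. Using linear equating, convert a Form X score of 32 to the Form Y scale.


slope = SD_Y / SD_X = 12.65 / 11.36 ~ 1.1136
intercept = mean_Y - slope * mean_X = 73.65 - (12.65 / 11.36) * 44.74 ~ 23.8295
Y = slope * X + intercept. To avoid rounding drift from the rounded slope/intercept, evaluate the equivalent form Y = mean_Y + SD_Y * (X - mean_X) / SD_X at full precision:
Y = 73.65 + 12.65 * (32 - 44.74) / 11.36
Y = 73.65 - 12.65 * 12.74 / 11.36
Y = 73.65 - 161.161 / 11.36
Y = 73.65 - 14.1867
Y = 59.4633

59.4633


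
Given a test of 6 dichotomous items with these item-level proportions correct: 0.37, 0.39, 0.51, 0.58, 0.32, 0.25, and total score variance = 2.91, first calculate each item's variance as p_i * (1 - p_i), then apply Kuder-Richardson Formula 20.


For each item, compute p_i * q_i:
  Item 1: 0.37 * 0.63 = 0.2331
  Item 2: 0.39 * 0.61 = 0.2379
  Item 3: 0.51 * 0.49 = 0.2499
  Item 4: 0.58 * 0.42 = 0.2436
  Item 5: 0.32 * 0.68 = 0.2176
  Item 6: 0.25 * 0.75 = 0.1875
Sum(p_i * q_i) = 0.2331 + 0.2379 + 0.2499 + 0.2436 + 0.2176 + 0.1875 = 1.3696
KR-20 = (k/(k-1)) * (1 - Sum(p_i*q_i) / Var_total)
= (6/5) * (1 - 1.3696/2.91)
= 1.2 * 0.5293
KR-20 = 0.6352

0.6352


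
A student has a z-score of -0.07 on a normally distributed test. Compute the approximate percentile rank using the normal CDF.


CDF(z) = 0.5 * (1 + erf(z/sqrt(2)))
erf(-0.0495) = -0.0558
CDF = 0.4721
Percentile rank = 0.4721 * 100 = 47.21

47.21


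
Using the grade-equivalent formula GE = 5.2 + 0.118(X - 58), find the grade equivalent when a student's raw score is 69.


raw - median = 69 - 58 = 11
slope * diff = 0.118 * 11 = 1.298
GE = 5.2 + 1.298
GE = 6.498

6.498


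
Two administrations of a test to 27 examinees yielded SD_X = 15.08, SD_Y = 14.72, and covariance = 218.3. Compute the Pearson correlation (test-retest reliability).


r = cov(X,Y) / (SD_X * SD_Y)
r = 218.3 / (15.08 * 14.72)
r = 218.3 / 221.9776
r = 0.9834

0.9834


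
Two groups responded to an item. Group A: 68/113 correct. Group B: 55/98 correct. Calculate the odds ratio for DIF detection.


Odds_A = 68/45 = 1.5111
Odds_B = 55/43 = 1.2791
OR = Odds_A / Odds_B = 1.5111 / 1.2791
Exactly, OR = (68 * 43) / (45 * 55) = 2924 / 2475
OR = 1.1814

1.1814


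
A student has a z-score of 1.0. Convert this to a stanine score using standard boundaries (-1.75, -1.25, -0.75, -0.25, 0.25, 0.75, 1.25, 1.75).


Stanine boundaries: [-1.75, -1.25, -0.75, -0.25, 0.25, 0.75, 1.25, 1.75]
z = 1.0
Check each boundary:
  z >= -1.75 -> could be stanine 2
  z >= -1.25 -> could be stanine 3
  z >= -0.75 -> could be stanine 4
  z >= -0.25 -> could be stanine 5
  z >= 0.25 -> could be stanine 6
  z >= 0.75 -> could be stanine 7
  z < 1.25
  z < 1.75
Highest qualifying boundary gives stanine = 7

7


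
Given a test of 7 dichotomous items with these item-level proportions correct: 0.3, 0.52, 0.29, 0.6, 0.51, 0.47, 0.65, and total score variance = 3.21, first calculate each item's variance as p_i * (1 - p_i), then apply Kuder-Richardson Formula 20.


For each item, compute p_i * q_i:
  Item 1: 0.3 * 0.7 = 0.21
  Item 2: 0.52 * 0.48 = 0.2496
  Item 3: 0.29 * 0.71 = 0.2059
  Item 4: 0.6 * 0.4 = 0.24
  Item 5: 0.51 * 0.49 = 0.2499
  Item 6: 0.47 * 0.53 = 0.2491
  Item 7: 0.65 * 0.35 = 0.2275
Sum(p_i * q_i) = 0.21 + 0.2496 + 0.2059 + 0.24 + 0.2499 + 0.2491 + 0.2275 = 1.632
KR-20 = (k/(k-1)) * (1 - Sum(p_i*q_i) / Var_total)
= (7/6) * (1 - 1.632/3.21)
= 1.1667 * 0.4916
KR-20 = 0.5735

0.5735


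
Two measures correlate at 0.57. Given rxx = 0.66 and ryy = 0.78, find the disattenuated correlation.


r_corrected = rxy / sqrt(rxx * ryy)
= 0.57 / sqrt(0.66 * 0.78)
= 0.57 / sqrt(0.5148)
= 0.57 / 0.717496
r_corrected = 0.7944

0.7944


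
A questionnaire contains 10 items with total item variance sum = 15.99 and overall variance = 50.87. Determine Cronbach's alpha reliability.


alpha = (k/(k-1)) * (1 - sum(si^2)/s_total^2)
= (10/9) * (1 - 15.99/50.87)
alpha = 0.7619

0.7619


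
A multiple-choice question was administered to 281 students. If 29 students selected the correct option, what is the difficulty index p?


Item difficulty p = number correct / total examinees
p = 29 / 281
p = 0.1032

0.1032


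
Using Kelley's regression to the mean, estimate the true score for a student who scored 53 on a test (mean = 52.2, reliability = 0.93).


T_est = rxx * X + (1 - rxx) * mean
T_est = 0.93 * 53 + 0.07 * 52.2
T_est = 49.29 + 3.654
T_est = 52.944

52.944


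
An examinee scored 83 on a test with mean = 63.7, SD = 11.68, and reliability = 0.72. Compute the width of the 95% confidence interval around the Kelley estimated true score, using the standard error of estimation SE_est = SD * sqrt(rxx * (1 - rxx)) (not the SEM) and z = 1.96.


True score estimate = 0.72*83 + 0.28*63.7 = 77.596
SE_est = SD * sqrt(rxx * (1 - rxx)) = 11.68 * sqrt(0.72 * 0.28) = 11.68 * sqrt(0.2016) = 5.244307
CI = T_est +/- z * SE_est, so width = 2 * z * SE_est = 2 * 1.96 * 5.244307
Width = 20.5577

20.5577


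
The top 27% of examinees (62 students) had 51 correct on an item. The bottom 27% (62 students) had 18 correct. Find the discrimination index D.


p_upper = 51/62 = 0.8226
p_lower = 18/62 = 0.2903
D = 0.8226 - 0.2903 = 0.5323

0.5323


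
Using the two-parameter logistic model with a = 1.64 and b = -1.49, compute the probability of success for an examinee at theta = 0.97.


a*(theta - b) = 1.64 * (0.97 - -1.49) = 4.0344
exp(-4.0344) = 0.0177
P = 1 / (1 + 0.0177)
P = 0.9826

0.9826


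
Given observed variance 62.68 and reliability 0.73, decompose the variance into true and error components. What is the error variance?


var_true = rxx * var_obs = 0.73 * 62.68 = 45.7564
var_error = var_obs - var_true
var_error = 62.68 - 45.7564
var_error = 16.9236

16.9236


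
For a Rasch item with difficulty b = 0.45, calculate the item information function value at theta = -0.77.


P = 1/(1+exp(-(-0.77-0.45))) = 0.2279
I = P*(1-P) = 0.2279 * 0.7721
I = 0.176

0.176


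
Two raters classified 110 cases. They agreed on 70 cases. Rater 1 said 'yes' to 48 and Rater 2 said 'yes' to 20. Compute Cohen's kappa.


P_o = 70/110 = 0.636364
P_e = (48*20 + 62*90) / 12100 = 0.540496
kappa = (P_o - P_e) / (1 - P_e)
kappa = (0.636364 - 0.540496) / (1 - 0.540496)
kappa = 0.2086

0.2086


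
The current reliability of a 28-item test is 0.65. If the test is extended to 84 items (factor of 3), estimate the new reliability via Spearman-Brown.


r_new = (n * rxx) / (1 + (n-1) * rxx)
r_new = (3 * 0.65) / (1 + 2 * 0.65)
r_new = 1.95 / 2.3
r_new = 0.8478

0.8478


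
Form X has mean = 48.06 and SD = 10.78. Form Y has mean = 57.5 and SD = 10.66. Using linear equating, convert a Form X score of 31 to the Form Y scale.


slope = SD_Y / SD_X = 10.66 / 10.78 ~ 0.9889
intercept = mean_Y - slope * mean_X = 57.5 - (10.66 / 10.78) * 48.06 ~ 9.975
Y = slope * X + intercept. To avoid rounding drift from the rounded slope/intercept, evaluate the equivalent form Y = mean_Y + SD_Y * (X - mean_X) / SD_X at full precision:
Y = 57.5 + 10.66 * (31 - 48.06) / 10.78
Y = 57.5 - 10.66 * 17.06 / 10.78
Y = 57.5 - 181.8596 / 10.78
Y = 57.5 - 16.8701
Y = 40.6299

40.6299


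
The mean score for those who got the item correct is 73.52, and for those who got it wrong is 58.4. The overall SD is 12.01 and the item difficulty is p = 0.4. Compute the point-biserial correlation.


q = 1 - p = 0.6
rpb = ((M1 - M0) / SD) * sqrt(p * q)
rpb = ((73.52 - 58.4) / 12.01) * sqrt(0.4 * 0.6)
rpb = 0.6168

0.6168


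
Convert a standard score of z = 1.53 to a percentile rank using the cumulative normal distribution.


CDF(z) = 0.5 * (1 + erf(z/sqrt(2)))
erf(1.0819) = 0.874
CDF = 0.937
Percentile rank = 0.937 * 100 = 93.7

93.7


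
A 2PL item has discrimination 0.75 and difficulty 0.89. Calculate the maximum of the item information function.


For 2PL, max info at theta = b = 0.89
I_max = a^2 / 4 = 0.75^2 / 4
= 0.5625 / 4
I_max = 0.1406

0.1406


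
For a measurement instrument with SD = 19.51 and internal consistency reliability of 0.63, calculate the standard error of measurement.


SEM = SD * sqrt(1 - rxx)
SEM = 19.51 * sqrt(1 - 0.63)
SEM = 19.51 * sqrt(0.37) = 19.51 * 0.608276
SEM = 11.8675

11.8675


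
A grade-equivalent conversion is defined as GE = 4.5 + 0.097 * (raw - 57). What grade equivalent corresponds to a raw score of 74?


raw - median = 74 - 57 = 17
slope * diff = 0.097 * 17 = 1.649
GE = 4.5 + 1.649
GE = 6.149

6.149


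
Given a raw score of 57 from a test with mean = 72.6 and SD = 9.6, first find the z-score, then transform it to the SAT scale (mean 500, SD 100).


z = (X - mean) / SD = (57 - 72.6) / 9.6
z = -15.6 / 9.6
z = -1.625
SAT-scale = SAT = 500 + 100z
Carry z at full precision (z = -15.6 / 9.6) into the conversion:
SAT-scale = 500 + 100 * (-15.6 / 9.6) = 500 + -1560 / 9.6
SAT-scale = 500 + -162.5
SAT-scale = 337.5

337.5


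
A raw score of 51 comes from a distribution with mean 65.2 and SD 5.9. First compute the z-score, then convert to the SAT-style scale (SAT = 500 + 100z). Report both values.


z = (X - mean) / SD = (51 - 65.2) / 5.9
z = -14.2 / 5.9
z = -2.4068
SAT-scale = SAT = 500 + 100z
Carry z at full precision (z = -14.2 / 5.9) into the conversion:
SAT-scale = 500 + 100 * (-14.2 / 5.9) = 500 + -1420 / 5.9
SAT-scale = 500 + -240.678
SAT-scale = 259.322

259.322


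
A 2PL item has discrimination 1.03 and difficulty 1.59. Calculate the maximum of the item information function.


For 2PL, max info at theta = b = 1.59
I_max = a^2 / 4 = 1.03^2 / 4
= 1.0609 / 4
I_max = 0.2652

0.2652


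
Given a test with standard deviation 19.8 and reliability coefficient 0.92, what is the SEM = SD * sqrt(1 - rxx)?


SEM = SD * sqrt(1 - rxx)
SEM = 19.8 * sqrt(1 - 0.92)
SEM = 19.8 * sqrt(0.08) = 19.8 * 0.282843
SEM = 5.6003

5.6003


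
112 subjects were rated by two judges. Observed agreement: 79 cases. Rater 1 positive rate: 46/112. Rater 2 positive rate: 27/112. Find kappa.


P_o = 79/112 = 0.705357
P_e = (46*27 + 66*85) / 12544 = 0.546237
kappa = (P_o - P_e) / (1 - P_e)
kappa = (0.705357 - 0.546237) / (1 - 0.546237)
kappa = 0.3507

0.3507


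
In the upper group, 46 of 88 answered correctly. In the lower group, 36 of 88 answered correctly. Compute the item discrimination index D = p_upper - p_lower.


p_upper = 46/88 = 0.5227
p_lower = 36/88 = 0.4091
D = 0.5227 - 0.4091 = 0.1136

0.1136


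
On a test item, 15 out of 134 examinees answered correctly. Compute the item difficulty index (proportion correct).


Item difficulty p = number correct / total examinees
p = 15 / 134
p = 0.1119

0.1119


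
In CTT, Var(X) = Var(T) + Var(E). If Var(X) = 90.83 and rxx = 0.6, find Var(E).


var_true = rxx * var_obs = 0.6 * 90.83 = 54.498
var_error = var_obs - var_true
var_error = 90.83 - 54.498
var_error = 36.332

36.332


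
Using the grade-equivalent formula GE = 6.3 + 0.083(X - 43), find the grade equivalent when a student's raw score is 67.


raw - median = 67 - 43 = 24
slope * diff = 0.083 * 24 = 1.992
GE = 6.3 + 1.992
GE = 8.292

8.292


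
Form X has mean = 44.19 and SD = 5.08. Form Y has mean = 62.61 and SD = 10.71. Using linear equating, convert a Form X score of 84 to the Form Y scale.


slope = SD_Y / SD_X = 10.71 / 5.08 ~ 2.1083
intercept = mean_Y - slope * mean_X = 62.61 - (10.71 / 5.08) * 44.19 ~ -30.5544
Y = slope * X + intercept. To avoid rounding drift from the rounded slope/intercept, evaluate the equivalent form Y = mean_Y + SD_Y * (X - mean_X) / SD_X at full precision:
Y = 62.61 + 10.71 * (84 - 44.19) / 5.08
Y = 62.61 + 10.71 * 39.81 / 5.08
Y = 62.61 + 426.3651 / 5.08
Y = 62.61 + 83.9301
Y = 146.5401

146.5401


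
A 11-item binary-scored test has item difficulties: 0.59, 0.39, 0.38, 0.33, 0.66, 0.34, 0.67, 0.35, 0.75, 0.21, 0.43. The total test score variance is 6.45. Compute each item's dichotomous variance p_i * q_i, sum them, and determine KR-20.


For each item, compute p_i * q_i:
  Item 1: 0.59 * 0.41 = 0.2419
  Item 2: 0.39 * 0.61 = 0.2379
  Item 3: 0.38 * 0.62 = 0.2356
  Item 4: 0.33 * 0.67 = 0.2211
  Item 5: 0.66 * 0.34 = 0.2244
  Item 6: 0.34 * 0.66 = 0.2244
  Item 7: 0.67 * 0.33 = 0.2211
  Item 8: 0.35 * 0.65 = 0.2275
  Item 9: 0.75 * 0.25 = 0.1875
  Item 10: 0.21 * 0.79 = 0.1659
  Item 11: 0.43 * 0.57 = 0.2451
Sum(p_i * q_i) = 0.2419 + 0.2379 + 0.2356 + 0.2211 + 0.2244 + 0.2244 + 0.2211 + 0.2275 + 0.1875 + 0.1659 + 0.2451 = 2.4324
KR-20 = (k/(k-1)) * (1 - Sum(p_i*q_i) / Var_total)
= (11/10) * (1 - 2.4324/6.45)
= 1.1 * 0.6229
KR-20 = 0.6852

0.6852


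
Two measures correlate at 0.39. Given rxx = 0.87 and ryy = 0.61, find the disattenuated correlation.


r_corrected = rxy / sqrt(rxx * ryy)
= 0.39 / sqrt(0.87 * 0.61)
= 0.39 / sqrt(0.5307)
= 0.39 / 0.728492
r_corrected = 0.5354

0.5354


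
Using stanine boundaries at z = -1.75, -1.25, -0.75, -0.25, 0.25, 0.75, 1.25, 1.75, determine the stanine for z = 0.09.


Stanine boundaries: [-1.75, -1.25, -0.75, -0.25, 0.25, 0.75, 1.25, 1.75]
z = 0.09
Check each boundary:
  z >= -1.75 -> could be stanine 2
  z >= -1.25 -> could be stanine 3
  z >= -0.75 -> could be stanine 4
  z >= -0.25 -> could be stanine 5
  z < 0.25
  z < 0.75
  z < 1.25
  z < 1.75
Highest qualifying boundary gives stanine = 5

5


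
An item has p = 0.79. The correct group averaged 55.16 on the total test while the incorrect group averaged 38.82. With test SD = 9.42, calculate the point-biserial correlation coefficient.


q = 1 - p = 0.21
rpb = ((M1 - M0) / SD) * sqrt(p * q)
rpb = ((55.16 - 38.82) / 9.42) * sqrt(0.79 * 0.21)
rpb = 0.7065

0.7065


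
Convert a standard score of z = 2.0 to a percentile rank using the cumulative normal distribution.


CDF(z) = 0.5 * (1 + erf(z/sqrt(2)))
erf(1.4142) = 0.9545
CDF = 0.9772
Percentile rank = 0.9772 * 100 = 97.72

97.72


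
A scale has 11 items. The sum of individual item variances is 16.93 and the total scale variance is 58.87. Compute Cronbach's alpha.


alpha = (k/(k-1)) * (1 - sum(si^2)/s_total^2)
= (11/10) * (1 - 16.93/58.87)
alpha = 0.7837

0.7837


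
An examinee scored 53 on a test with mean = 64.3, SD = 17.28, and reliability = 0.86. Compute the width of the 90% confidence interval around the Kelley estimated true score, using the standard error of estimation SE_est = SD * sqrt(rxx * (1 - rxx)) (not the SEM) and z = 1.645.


True score estimate = 0.86*53 + 0.14*64.3 = 54.582
SE_est = SD * sqrt(rxx * (1 - rxx)) = 17.28 * sqrt(0.86 * 0.14) = 17.28 * sqrt(0.1204) = 5.995936
CI = T_est +/- z * SE_est, so width = 2 * z * SE_est = 2 * 1.645 * 5.995936
Width = 19.7266

19.7266
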